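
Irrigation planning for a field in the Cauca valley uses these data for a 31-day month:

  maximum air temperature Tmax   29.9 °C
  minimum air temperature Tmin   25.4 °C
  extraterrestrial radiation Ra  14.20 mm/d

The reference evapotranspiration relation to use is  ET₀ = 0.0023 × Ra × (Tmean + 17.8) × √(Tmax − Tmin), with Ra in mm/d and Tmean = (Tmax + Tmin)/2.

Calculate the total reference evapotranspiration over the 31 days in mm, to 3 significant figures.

97.6 mm

Tmean = (29.9 + 25.4)/2 = 27.65 °C
ET₀ = 0.0023 × 14.20 × (27.65 + 17.8) × √4.5 = 0.0023 × 14.20 × 45.45 × 2.1213 = 3.1489 mm/d
Over 31 days: 3.1489 × 31 = 97.616 mm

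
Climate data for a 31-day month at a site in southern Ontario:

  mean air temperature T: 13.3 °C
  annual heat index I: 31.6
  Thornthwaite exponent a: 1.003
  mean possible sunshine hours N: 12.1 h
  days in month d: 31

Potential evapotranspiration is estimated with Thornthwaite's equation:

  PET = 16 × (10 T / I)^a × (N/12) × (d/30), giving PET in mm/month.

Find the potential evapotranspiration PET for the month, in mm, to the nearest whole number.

10T/I = 10 × 13.3 / 31.6 = 4.2089
(10T/I)^a = 4.2089^1.003 = 4.2271
Uncorrected PET = 16 × 4.2271 = 67.634 mm
Correction = (N/12)(d/30) = (12.1/12)(31/30) = 1.0419
PET = 67.634 × 1.0419 = 70.468 mm/month

70 mm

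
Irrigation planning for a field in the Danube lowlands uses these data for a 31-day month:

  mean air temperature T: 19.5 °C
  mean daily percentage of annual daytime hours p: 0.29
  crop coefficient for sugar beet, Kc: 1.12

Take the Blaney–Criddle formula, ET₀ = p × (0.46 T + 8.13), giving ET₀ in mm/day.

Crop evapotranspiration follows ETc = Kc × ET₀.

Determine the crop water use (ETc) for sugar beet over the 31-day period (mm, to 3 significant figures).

ET₀ = 0.29 × (0.46 × 19.5 + 8.13) = 0.29 × 17.100 = 4.9590 mm/d
ETc = Kc × ET₀ = 1.12 × 4.9590 = 5.5541 mm/d
Over 31 days: 5.5541 × 31 = 172.177 mm

172 mm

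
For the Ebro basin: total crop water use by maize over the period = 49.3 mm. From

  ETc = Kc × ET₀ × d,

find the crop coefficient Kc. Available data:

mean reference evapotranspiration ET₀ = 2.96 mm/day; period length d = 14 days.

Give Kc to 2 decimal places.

1.19

ETc = Kc × ET₀ × d  ⇒  Kc = ETc / (ET₀ × d)
Kc = 49.3 / (2.96 × 14) = 49.3 / 41.44 = 1.1897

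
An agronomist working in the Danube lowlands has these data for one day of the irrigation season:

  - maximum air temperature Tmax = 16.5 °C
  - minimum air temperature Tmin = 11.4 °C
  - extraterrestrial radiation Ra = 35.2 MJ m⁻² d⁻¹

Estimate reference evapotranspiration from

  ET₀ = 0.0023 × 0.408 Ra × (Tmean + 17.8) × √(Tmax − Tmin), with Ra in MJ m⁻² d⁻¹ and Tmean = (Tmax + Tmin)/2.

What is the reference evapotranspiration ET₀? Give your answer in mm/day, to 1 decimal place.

Tmean = (16.5 + 11.4)/2 = 13.95 °C
0.408 Ra = 0.408 × 35.2 = 14.3616 mm/d equivalent
ET₀ = 0.0023 × 14.3616 × (13.95 + 17.8) × √5.1 = 0.0023 × 14.3616 × 31.75 × 2.2583 = 2.3684 mm/d

2.4 mm/day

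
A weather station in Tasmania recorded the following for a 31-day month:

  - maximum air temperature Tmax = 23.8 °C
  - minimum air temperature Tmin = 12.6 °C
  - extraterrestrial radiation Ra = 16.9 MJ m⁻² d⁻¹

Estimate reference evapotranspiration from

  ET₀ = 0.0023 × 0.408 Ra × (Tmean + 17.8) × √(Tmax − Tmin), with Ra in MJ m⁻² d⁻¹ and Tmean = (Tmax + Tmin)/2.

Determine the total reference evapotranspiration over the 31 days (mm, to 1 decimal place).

Tmean = (23.8 + 12.6)/2 = 18.20 °C
0.408 Ra = 0.408 × 16.9 = 6.8952 mm/d equivalent
ET₀ = 0.0023 × 6.8952 × (18.20 + 17.8) × √11.2 = 0.0023 × 6.8952 × 36.00 × 3.3466 = 1.9106 mm/d
Over 31 days: 1.9106 × 31 = 59.229 mm

59.2 mm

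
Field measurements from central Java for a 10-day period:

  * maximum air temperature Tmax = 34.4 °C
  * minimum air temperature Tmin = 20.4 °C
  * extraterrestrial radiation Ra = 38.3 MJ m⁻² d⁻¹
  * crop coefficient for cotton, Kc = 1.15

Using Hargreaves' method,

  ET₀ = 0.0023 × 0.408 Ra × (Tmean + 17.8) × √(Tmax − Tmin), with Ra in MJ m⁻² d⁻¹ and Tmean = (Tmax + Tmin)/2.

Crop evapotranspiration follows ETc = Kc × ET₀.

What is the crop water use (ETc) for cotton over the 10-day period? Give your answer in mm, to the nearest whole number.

Tmean = (34.4 + 20.4)/2 = 27.40 °C
0.408 Ra = 0.408 × 38.3 = 15.6264 mm/d equivalent
ET₀ = 0.0023 × 15.6264 × (27.40 + 17.8) × √14.0 = 0.0023 × 15.6264 × 45.20 × 3.7417 = 6.0785 mm/d
ETc = Kc × ET₀ = 1.15 × 6.0785 = 6.9903 mm/d
Over 10 days: 6.9903 × 10 = 69.903 mm

70 mm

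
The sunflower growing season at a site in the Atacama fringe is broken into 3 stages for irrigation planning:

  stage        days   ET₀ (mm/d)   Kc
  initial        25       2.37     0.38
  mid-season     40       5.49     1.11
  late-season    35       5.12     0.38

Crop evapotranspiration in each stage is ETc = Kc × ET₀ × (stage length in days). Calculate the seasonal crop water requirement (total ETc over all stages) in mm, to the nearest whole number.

334 mm

initial: 0.38 × 2.37 × 25 = 22.52 mm
mid-season: 1.11 × 5.49 × 40 = 243.76 mm
late-season: 0.38 × 5.12 × 35 = 68.10 mm
Seasonal total = 334.38 mm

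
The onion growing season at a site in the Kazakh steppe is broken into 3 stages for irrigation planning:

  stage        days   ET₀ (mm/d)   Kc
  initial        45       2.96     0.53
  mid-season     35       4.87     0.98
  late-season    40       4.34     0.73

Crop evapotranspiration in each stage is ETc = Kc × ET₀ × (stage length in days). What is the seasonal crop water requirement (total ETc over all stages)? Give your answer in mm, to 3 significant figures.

initial: 0.53 × 2.96 × 45 = 70.60 mm
mid-season: 0.98 × 4.87 × 35 = 167.04 mm
late-season: 0.73 × 4.34 × 40 = 126.73 mm
Seasonal total = 364.37 mm

364 mm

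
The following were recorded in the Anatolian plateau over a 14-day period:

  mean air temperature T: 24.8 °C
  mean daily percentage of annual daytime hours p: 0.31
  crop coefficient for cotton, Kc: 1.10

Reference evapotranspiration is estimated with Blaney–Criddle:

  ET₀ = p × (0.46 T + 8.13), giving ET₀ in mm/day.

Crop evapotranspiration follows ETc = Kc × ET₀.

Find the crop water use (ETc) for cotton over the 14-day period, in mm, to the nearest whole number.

ET₀ = 0.31 × (0.46 × 24.8 + 8.13) = 0.31 × 19.538 = 6.0568 mm/d
ETc = Kc × ET₀ = 1.10 × 6.0568 = 6.6625 mm/d
Over 14 days: 6.6625 × 14 = 93.275 mm

93 mm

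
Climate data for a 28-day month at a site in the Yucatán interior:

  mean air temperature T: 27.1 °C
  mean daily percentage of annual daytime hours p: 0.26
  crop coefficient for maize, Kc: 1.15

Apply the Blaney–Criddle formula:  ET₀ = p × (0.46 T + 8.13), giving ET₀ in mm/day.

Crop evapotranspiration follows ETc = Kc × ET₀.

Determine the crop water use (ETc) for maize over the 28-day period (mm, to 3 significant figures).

172 mm

ET₀ = 0.26 × (0.46 × 27.1 + 8.13) = 0.26 × 20.596 = 5.3550 mm/d
ETc = Kc × ET₀ = 1.15 × 5.3550 = 6.1583 mm/d
Over 28 days: 6.1583 × 28 = 172.432 mm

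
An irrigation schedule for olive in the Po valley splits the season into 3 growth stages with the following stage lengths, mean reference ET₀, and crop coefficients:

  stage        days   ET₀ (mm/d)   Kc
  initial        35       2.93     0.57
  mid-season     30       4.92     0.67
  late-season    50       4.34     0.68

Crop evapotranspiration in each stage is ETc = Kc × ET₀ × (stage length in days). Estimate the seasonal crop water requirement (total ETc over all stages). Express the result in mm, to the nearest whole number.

305 mm

initial: 0.57 × 2.93 × 35 = 58.45 mm
mid-season: 0.67 × 4.92 × 30 = 98.89 mm
late-season: 0.68 × 4.34 × 50 = 147.56 mm
Seasonal total = 304.90 mm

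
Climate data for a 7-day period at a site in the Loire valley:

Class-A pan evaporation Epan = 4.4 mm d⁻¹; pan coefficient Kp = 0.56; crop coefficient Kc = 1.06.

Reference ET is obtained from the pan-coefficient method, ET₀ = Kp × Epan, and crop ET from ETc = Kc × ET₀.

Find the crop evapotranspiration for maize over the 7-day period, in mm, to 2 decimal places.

ET₀ = 0.56 × 4.4 = 2.4640 mm/d
ETc = Kc × ET₀ = 1.06 × 2.4640 = 2.6118 mm/d
Over 7 days: 2.6118 × 7 = 18.283 mm

18.28 mm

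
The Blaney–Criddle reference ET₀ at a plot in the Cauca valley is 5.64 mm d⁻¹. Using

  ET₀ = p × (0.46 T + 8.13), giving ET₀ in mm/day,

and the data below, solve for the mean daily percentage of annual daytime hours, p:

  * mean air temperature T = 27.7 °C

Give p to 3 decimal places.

p = ET₀ / (0.46 T + 8.13) = 5.64 / (0.46 × 27.7 + 8.13) = 5.64 / 20.872 = 0.2702

0.270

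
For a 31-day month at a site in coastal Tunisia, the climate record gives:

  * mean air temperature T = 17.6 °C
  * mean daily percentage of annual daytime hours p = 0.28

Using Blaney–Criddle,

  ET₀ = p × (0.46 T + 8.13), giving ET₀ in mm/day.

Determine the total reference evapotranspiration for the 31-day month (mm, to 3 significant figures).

ET₀ = 0.28 × (0.46 × 17.6 + 8.13) = 0.28 × 16.226 = 4.5433 mm/d
Monthly total = 4.5433 × 31 = 140.842 mm

141 mm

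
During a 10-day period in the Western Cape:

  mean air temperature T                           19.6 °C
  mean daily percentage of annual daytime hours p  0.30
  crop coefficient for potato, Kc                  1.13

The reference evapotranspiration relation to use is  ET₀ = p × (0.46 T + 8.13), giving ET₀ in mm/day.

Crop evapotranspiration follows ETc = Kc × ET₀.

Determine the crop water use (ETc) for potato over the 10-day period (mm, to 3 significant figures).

58.1 mm

ET₀ = 0.30 × (0.46 × 19.6 + 8.13) = 0.30 × 17.146 = 5.1438 mm/d
ETc = Kc × ET₀ = 1.13 × 5.1438 = 5.8125 mm/d
Over 10 days: 5.8125 × 10 = 58.125 mm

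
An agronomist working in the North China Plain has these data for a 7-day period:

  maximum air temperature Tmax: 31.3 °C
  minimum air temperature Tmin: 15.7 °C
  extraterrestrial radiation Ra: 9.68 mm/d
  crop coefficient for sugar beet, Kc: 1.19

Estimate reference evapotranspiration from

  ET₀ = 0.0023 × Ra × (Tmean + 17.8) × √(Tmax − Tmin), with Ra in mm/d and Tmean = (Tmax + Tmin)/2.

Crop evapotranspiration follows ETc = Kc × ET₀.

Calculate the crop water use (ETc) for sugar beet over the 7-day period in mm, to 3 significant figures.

Tmean = (31.3 + 15.7)/2 = 23.50 °C
ET₀ = 0.0023 × 9.68 × (23.50 + 17.8) × √15.6 = 0.0023 × 9.68 × 41.30 × 3.9497 = 3.6318 mm/d
ETc = Kc × ET₀ = 1.19 × 3.6318 = 4.3218 mm/d
Over 7 days: 4.3218 × 7 = 30.253 mm

30.3 mm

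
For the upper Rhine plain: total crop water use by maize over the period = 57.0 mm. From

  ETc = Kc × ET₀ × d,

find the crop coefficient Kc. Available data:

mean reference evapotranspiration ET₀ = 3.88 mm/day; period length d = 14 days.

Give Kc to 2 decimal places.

ETc = Kc × ET₀ × d  ⇒  Kc = ETc / (ET₀ × d)
Kc = 57.0 / (3.88 × 14) = 57.0 / 54.32 = 1.0493

1.05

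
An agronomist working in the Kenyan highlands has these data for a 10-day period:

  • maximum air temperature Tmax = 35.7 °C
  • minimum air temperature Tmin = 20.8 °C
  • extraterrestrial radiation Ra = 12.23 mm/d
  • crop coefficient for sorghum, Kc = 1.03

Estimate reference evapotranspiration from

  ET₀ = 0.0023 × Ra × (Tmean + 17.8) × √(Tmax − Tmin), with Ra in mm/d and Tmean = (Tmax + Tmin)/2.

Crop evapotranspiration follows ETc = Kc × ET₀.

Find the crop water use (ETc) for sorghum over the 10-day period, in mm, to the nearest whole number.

52 mm

Tmean = (35.7 + 20.8)/2 = 28.25 °C
ET₀ = 0.0023 × 12.23 × (28.25 + 17.8) × √14.9 = 0.0023 × 12.23 × 46.05 × 3.8601 = 5.0001 mm/d
ETc = Kc × ET₀ = 1.03 × 5.0001 = 5.1501 mm/d
Over 10 days: 5.1501 × 10 = 51.501 mm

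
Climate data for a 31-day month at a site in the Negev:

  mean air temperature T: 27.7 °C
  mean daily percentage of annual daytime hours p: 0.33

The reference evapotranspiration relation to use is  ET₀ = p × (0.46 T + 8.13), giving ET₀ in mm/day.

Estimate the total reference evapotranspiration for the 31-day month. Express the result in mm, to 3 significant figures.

214 mm

ET₀ = 0.33 × (0.46 × 27.7 + 8.13) = 0.33 × 20.872 = 6.8878 mm/d
Monthly total = 6.8878 × 31 = 213.522 mm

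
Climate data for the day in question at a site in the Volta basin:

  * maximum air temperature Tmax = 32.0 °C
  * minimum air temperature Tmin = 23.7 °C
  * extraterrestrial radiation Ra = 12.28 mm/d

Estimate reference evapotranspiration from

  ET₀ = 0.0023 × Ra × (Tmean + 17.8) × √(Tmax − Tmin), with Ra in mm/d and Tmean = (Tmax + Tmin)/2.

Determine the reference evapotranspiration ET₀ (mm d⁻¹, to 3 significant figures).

Tmean = (32.0 + 23.7)/2 = 27.85 °C
ET₀ = 0.0023 × 12.28 × (27.85 + 17.8) × √8.3 = 0.0023 × 12.28 × 45.65 × 2.8810 = 3.7146 mm/d

3.71 mm d⁻¹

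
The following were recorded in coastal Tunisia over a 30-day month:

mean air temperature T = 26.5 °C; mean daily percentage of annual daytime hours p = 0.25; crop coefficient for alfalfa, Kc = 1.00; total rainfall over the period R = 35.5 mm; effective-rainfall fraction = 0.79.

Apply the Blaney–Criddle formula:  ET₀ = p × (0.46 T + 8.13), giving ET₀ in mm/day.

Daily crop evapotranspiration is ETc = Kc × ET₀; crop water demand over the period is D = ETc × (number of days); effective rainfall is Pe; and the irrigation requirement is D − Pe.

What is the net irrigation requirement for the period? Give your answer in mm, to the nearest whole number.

ET₀ = 0.25 × (0.46 × 26.5 + 8.13) = 0.25 × 20.320 = 5.0800 mm/d
ETc = Kc × ET₀ = 1.00 × 5.0800 = 5.0800 mm/d
Crop demand D = ETc × 30 d = 5.0800 × 30 = 152.400 mm
Pe = 0.79 × 35.5 = 28.045 mm
D − Pe = 152.400 − 28.045 = 124.355 mm

124 mm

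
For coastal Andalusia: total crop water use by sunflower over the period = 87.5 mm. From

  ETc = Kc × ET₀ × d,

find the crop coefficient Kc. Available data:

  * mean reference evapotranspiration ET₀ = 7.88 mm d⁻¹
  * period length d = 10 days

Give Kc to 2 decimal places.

1.11

ETc = Kc × ET₀ × d  ⇒  Kc = ETc / (ET₀ × d)
Kc = 87.5 / (7.88 × 10) = 87.5 / 78.80 = 1.1104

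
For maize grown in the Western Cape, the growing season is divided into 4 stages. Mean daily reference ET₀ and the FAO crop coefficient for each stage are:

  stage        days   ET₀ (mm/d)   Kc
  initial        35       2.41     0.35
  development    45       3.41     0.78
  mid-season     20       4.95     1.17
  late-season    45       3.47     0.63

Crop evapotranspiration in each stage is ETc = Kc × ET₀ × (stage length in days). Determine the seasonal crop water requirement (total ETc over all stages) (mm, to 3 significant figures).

363 mm

initial: 0.35 × 2.41 × 35 = 29.52 mm
development: 0.78 × 3.41 × 45 = 119.69 mm
mid-season: 1.17 × 4.95 × 20 = 115.83 mm
late-season: 0.63 × 3.47 × 45 = 98.37 mm
Seasonal total = 363.41 mm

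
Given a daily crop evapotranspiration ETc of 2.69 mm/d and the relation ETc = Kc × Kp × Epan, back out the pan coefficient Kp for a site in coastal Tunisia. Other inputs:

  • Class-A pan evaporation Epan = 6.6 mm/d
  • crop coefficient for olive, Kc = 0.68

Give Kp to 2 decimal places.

ETc = Kc × Kp × Epan  ⇒  Kp = ETc / (Kc × Epan)
Kp = 2.69 / (0.68 × 6.6) = 2.69 / 4.488 = 0.5994

0.60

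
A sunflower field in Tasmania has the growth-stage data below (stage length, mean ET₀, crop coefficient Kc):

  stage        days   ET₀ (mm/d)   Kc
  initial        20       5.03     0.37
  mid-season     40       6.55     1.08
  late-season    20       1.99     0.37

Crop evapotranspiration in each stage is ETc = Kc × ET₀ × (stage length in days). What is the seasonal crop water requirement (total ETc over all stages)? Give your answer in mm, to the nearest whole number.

335 mm

initial: 0.37 × 5.03 × 20 = 37.22 mm
mid-season: 1.08 × 6.55 × 40 = 282.96 mm
late-season: 0.37 × 1.99 × 20 = 14.73 mm
Seasonal total = 334.91 mm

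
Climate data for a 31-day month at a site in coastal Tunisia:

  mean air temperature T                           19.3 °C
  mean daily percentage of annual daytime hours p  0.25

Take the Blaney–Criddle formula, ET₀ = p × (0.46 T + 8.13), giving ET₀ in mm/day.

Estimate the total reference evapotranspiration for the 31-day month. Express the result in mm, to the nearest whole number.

132 mm

ET₀ = 0.25 × (0.46 × 19.3 + 8.13) = 0.25 × 17.008 = 4.2520 mm/d
Monthly total = 4.2520 × 31 = 131.812 mm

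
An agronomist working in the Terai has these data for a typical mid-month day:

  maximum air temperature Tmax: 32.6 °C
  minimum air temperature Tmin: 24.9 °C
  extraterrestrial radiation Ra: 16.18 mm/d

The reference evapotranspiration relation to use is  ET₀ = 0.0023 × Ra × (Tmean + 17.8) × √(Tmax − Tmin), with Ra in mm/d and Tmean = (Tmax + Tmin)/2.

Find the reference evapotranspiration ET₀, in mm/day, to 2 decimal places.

Tmean = (32.6 + 24.9)/2 = 28.75 °C
ET₀ = 0.0023 × 16.18 × (28.75 + 17.8) × √7.7 = 0.0023 × 16.18 × 46.55 × 2.7749 = 4.8070 mm/d

4.81 mm/day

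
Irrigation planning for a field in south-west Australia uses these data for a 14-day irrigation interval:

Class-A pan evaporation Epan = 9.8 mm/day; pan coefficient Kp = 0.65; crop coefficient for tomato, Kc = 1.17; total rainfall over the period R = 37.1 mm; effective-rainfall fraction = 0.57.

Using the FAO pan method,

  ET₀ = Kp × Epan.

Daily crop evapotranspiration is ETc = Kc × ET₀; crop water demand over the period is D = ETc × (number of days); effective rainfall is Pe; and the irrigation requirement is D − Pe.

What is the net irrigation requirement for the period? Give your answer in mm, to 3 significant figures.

83.2 mm

ET₀ = 0.65 × 9.8 = 6.3700 mm/d
ETc = Kc × ET₀ = 1.17 × 6.3700 = 7.4529 mm/d
Crop demand D = ETc × 14 d = 7.4529 × 14 = 104.341 mm
Pe = 0.57 × 37.1 = 21.147 mm
D − Pe = 104.341 − 21.147 = 83.194 mm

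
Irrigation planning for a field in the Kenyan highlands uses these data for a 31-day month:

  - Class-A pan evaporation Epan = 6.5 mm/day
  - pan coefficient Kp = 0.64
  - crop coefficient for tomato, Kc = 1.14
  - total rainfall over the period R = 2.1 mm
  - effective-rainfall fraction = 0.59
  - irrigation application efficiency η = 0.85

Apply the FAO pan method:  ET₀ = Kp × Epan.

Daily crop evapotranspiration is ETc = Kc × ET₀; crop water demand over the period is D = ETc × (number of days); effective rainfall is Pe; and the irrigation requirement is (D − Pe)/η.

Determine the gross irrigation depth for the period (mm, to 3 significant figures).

ET₀ = 0.64 × 6.5 = 4.1600 mm/d
ETc = Kc × ET₀ = 1.14 × 4.1600 = 4.7424 mm/d
Crop demand D = ETc × 31 d = 4.7424 × 31 = 147.014 mm
Pe = 0.59 × 2.1 = 1.239 mm
D − Pe = 147.014 − 1.239 = 145.775 mm
Gross irrigation = 145.775 / 0.85 = 171.500 mm

172 mm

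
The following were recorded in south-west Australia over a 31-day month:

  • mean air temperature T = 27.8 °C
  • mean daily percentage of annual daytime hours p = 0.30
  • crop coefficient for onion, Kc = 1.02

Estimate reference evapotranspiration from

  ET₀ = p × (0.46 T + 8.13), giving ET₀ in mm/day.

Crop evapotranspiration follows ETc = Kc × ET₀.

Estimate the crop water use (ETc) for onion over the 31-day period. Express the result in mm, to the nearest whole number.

ET₀ = 0.30 × (0.46 × 27.8 + 8.13) = 0.30 × 20.918 = 6.2754 mm/d
ETc = Kc × ET₀ = 1.02 × 6.2754 = 6.4009 mm/d
Over 31 days: 6.4009 × 31 = 198.428 mm

198 mm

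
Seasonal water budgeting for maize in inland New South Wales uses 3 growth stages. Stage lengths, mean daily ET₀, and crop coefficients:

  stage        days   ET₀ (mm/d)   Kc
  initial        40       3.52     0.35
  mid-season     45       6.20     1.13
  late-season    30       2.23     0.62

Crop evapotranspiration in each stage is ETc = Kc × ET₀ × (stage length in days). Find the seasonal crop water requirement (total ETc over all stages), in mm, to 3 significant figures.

406 mm

initial: 0.35 × 3.52 × 40 = 49.28 mm
mid-season: 1.13 × 6.20 × 45 = 315.27 mm
late-season: 0.62 × 2.23 × 30 = 41.48 mm
Seasonal total = 406.03 mm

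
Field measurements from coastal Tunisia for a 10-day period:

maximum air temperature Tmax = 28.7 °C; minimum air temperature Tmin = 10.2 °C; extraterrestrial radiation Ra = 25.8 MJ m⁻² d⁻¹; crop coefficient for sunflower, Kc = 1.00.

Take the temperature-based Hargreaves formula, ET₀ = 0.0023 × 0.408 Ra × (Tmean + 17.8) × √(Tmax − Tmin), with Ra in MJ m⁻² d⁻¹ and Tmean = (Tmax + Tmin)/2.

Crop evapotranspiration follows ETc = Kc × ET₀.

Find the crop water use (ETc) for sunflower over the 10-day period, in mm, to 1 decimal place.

38.8 mm

Tmean = (28.7 + 10.2)/2 = 19.45 °C
0.408 Ra = 0.408 × 25.8 = 10.5264 mm/d equivalent
ET₀ = 0.0023 × 10.5264 × (19.45 + 17.8) × √18.5 = 0.0023 × 10.5264 × 37.25 × 4.3012 = 3.8790 mm/d
ETc = Kc × ET₀ = 1.00 × 3.8790 = 3.8790 mm/d
Over 10 days: 3.8790 × 10 = 38.790 mm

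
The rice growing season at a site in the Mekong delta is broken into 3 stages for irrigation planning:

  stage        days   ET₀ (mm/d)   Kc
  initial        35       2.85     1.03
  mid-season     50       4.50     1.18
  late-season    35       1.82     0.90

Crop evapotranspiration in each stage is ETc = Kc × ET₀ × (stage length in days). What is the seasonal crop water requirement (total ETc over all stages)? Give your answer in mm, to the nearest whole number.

426 mm

initial: 1.03 × 2.85 × 35 = 102.74 mm
mid-season: 1.18 × 4.50 × 50 = 265.50 mm
late-season: 0.90 × 1.82 × 35 = 57.33 mm
Seasonal total = 425.57 mm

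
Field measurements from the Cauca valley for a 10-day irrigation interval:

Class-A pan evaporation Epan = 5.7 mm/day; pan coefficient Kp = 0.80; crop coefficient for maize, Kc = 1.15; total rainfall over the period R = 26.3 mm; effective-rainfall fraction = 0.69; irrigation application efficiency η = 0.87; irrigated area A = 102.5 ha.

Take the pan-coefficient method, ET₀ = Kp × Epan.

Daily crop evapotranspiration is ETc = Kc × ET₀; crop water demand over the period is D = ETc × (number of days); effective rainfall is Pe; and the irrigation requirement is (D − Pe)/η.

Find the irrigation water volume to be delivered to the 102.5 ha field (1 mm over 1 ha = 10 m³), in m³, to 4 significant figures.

ET₀ = 0.80 × 5.7 = 4.5600 mm/d
ETc = Kc × ET₀ = 1.15 × 4.5600 = 5.2440 mm/d
Crop demand D = ETc × 10 d = 5.2440 × 10 = 52.440 mm
Pe = 0.69 × 26.3 = 18.147 mm
D − Pe = 52.440 − 18.147 = 34.293 mm
Gross irrigation = 34.293 / 0.87 = 39.417 mm
Volume = 39.417 mm × 102.5 ha × 10 = 40402.4 m³

40400 m³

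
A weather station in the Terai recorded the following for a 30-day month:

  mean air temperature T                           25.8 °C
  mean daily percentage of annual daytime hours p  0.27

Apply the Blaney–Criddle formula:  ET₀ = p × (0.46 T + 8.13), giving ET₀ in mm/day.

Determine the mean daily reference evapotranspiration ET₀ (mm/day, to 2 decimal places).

ET₀ = 0.27 × (0.46 × 25.8 + 8.13) = 0.27 × 19.998 = 5.3995 mm/d

5.40 mm/day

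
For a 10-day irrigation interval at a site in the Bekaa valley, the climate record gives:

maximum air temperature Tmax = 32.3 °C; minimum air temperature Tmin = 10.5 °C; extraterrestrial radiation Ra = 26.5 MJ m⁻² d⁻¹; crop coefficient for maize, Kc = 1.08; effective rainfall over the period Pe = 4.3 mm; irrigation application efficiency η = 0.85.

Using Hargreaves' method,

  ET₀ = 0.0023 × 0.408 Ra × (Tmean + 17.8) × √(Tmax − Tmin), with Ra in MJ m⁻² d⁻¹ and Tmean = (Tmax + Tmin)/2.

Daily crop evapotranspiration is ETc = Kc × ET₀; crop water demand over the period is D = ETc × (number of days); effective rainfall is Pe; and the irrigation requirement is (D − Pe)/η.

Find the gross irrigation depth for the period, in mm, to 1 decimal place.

52.8 mm

Tmean = (32.3 + 10.5)/2 = 21.40 °C
0.408 Ra = 0.408 × 26.5 = 10.8120 mm/d equivalent
ET₀ = 0.0023 × 10.8120 × (21.40 + 17.8) × √21.8 = 0.0023 × 10.8120 × 39.20 × 4.6690 = 4.5514 mm/d
ETc = Kc × ET₀ = 1.08 × 4.5514 = 4.9155 mm/d
Crop demand D = ETc × 10 d = 4.9155 × 10 = 49.155 mm
D − Pe = 49.155 − 4.3 = 44.855 mm
Gross irrigation = 44.855 / 0.85 = 52.771 mm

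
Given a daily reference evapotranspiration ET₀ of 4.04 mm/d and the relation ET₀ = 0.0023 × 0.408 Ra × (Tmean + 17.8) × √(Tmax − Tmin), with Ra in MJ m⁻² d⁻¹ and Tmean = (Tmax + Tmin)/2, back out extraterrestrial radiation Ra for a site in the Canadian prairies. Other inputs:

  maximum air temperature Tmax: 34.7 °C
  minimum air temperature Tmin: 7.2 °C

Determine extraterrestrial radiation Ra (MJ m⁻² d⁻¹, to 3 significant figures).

Tmean = (34.7+7.2)/2 = 20.95 °C; ΔT = 27.5
Ra = ET₀ / [0.0023 × 0.408 × (Tmean+17.8) × √ΔT]
   = 4.04 / (0.0023 × 0.408 × 38.75 × 5.2440) = 21.186 MJ m⁻² d⁻¹

21.2 MJ m⁻² d⁻¹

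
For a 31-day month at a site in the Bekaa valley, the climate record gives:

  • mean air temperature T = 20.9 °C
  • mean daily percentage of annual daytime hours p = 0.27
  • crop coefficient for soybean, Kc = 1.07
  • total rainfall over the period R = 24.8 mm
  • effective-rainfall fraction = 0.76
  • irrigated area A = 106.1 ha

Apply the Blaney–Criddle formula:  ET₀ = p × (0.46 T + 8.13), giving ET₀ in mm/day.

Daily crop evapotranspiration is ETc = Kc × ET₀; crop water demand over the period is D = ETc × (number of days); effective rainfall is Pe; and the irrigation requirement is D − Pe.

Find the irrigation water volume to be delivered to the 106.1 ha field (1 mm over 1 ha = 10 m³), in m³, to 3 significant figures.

ET₀ = 0.27 × (0.46 × 20.9 + 8.13) = 0.27 × 17.744 = 4.7909 mm/d
ETc = Kc × ET₀ = 1.07 × 4.7909 = 5.1263 mm/d
Crop demand D = ETc × 31 d = 5.1263 × 31 = 158.915 mm
Pe = 0.76 × 24.8 = 18.848 mm
D − Pe = 158.915 − 18.848 = 140.067 mm
Volume = 140.067 mm × 106.1 ha × 10 = 148611.1 m³

149000 m³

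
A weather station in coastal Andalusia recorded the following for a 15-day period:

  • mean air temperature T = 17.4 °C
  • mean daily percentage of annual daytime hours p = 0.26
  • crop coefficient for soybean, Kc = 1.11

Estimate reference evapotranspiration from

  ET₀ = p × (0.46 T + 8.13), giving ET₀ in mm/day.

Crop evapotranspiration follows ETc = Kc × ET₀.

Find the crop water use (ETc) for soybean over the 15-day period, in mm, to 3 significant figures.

ET₀ = 0.26 × (0.46 × 17.4 + 8.13) = 0.26 × 16.134 = 4.1948 mm/d
ETc = Kc × ET₀ = 1.11 × 4.1948 = 4.6562 mm/d
Over 15 days: 4.6562 × 15 = 69.843 mm

69.8 mm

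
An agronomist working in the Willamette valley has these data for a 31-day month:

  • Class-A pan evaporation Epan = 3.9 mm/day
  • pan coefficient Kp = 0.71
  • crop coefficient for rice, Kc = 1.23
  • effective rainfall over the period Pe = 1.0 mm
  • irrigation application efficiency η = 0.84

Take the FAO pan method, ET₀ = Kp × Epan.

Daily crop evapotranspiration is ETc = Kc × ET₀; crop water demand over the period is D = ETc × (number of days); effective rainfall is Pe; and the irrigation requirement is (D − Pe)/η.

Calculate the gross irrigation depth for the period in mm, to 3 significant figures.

ET₀ = 0.71 × 3.9 = 2.7690 mm/d
ETc = Kc × ET₀ = 1.23 × 2.7690 = 3.4059 mm/d
Crop demand D = ETc × 31 d = 3.4059 × 31 = 105.583 mm
D − Pe = 105.583 − 1.0 = 104.583 mm
Gross irrigation = 104.583 / 0.84 = 124.504 mm

125 mm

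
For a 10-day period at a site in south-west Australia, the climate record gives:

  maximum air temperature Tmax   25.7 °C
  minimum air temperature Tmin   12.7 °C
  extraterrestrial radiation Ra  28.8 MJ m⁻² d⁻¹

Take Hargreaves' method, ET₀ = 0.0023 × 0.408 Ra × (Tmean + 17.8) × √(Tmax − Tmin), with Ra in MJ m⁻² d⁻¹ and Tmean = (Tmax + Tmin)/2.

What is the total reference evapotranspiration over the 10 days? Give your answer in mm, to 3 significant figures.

36.1 mm

Tmean = (25.7 + 12.7)/2 = 19.20 °C
0.408 Ra = 0.408 × 28.8 = 11.7504 mm/d equivalent
ET₀ = 0.0023 × 11.7504 × (19.20 + 17.8) × √13.0 = 0.0023 × 11.7504 × 37.00 × 3.6056 = 3.6055 mm/d
Over 10 days: 3.6055 × 10 = 36.055 mm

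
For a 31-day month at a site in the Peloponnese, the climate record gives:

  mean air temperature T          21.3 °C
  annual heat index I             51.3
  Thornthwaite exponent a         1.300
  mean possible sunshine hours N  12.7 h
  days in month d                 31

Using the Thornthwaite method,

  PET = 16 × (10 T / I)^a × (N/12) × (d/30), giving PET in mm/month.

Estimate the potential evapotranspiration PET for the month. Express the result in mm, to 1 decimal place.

111.4 mm

10T/I = 10 × 21.3 / 51.3 = 4.1520
(10T/I)^a = 4.1520^1.300 = 6.3641
Uncorrected PET = 16 × 6.3641 = 101.826 mm
Correction = (N/12)(d/30) = (12.7/12)(31/30) = 1.0936
PET = 101.826 × 1.0936 = 111.357 mm/month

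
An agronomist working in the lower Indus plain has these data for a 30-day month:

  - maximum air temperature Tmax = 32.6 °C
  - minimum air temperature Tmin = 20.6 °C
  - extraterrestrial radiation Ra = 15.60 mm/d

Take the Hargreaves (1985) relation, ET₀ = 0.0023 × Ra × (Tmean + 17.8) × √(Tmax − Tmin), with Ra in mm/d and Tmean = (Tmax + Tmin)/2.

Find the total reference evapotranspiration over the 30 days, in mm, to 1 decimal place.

165.6 mm

Tmean = (32.6 + 20.6)/2 = 26.60 °C
ET₀ = 0.0023 × 15.60 × (26.60 + 17.8) × √12.0 = 0.0023 × 15.60 × 44.40 × 3.4641 = 5.5186 mm/d
Over 30 days: 5.5186 × 30 = 165.558 mm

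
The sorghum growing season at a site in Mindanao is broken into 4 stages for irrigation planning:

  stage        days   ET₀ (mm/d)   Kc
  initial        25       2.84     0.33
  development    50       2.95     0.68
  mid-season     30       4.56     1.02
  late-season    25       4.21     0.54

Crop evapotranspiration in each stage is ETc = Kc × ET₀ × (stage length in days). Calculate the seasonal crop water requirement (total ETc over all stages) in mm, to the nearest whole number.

320 mm

initial: 0.33 × 2.84 × 25 = 23.43 mm
development: 0.68 × 2.95 × 50 = 100.30 mm
mid-season: 1.02 × 4.56 × 30 = 139.54 mm
late-season: 0.54 × 4.21 × 25 = 56.84 mm
Seasonal total = 320.11 mm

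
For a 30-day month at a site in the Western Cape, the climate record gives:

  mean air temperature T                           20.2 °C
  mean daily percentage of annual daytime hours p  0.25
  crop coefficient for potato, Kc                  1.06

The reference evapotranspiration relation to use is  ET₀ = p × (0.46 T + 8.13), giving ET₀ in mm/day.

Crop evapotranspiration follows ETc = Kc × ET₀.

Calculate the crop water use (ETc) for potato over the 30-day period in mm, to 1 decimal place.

ET₀ = 0.25 × (0.46 × 20.2 + 8.13) = 0.25 × 17.422 = 4.3555 mm/d
ETc = Kc × ET₀ = 1.06 × 4.3555 = 4.6168 mm/d
Over 30 days: 4.6168 × 30 = 138.504 mm

138.5 mm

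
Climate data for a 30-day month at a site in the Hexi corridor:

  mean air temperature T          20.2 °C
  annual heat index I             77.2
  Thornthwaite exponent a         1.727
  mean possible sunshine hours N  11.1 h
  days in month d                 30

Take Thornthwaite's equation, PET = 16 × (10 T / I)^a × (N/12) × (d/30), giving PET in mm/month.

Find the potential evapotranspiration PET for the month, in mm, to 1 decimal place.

10T/I = 10 × 20.2 / 77.2 = 2.6166
(10T/I)^a = 2.6166^1.727 = 5.2654
Uncorrected PET = 16 × 5.2654 = 84.246 mm
Correction = (N/12)(d/30) = (11.1/12)(30/30) = 0.9250
PET = 84.246 × 0.9250 = 77.928 mm/month

77.9 mm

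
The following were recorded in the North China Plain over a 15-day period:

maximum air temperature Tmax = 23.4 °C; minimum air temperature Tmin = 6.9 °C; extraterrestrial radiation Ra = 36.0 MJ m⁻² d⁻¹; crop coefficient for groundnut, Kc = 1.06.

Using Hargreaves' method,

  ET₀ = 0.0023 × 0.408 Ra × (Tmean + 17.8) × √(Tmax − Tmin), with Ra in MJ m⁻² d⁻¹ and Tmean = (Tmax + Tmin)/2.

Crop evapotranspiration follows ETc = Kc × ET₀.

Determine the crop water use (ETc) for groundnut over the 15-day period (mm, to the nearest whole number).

Tmean = (23.4 + 6.9)/2 = 15.15 °C
0.408 Ra = 0.408 × 36.0 = 14.6880 mm/d equivalent
ET₀ = 0.0023 × 14.6880 × (15.15 + 17.8) × √16.5 = 0.0023 × 14.6880 × 32.95 × 4.0620 = 4.5215 mm/d
ETc = Kc × ET₀ = 1.06 × 4.5215 = 4.7928 mm/d
Over 15 days: 4.7928 × 15 = 71.892 mm

72 mm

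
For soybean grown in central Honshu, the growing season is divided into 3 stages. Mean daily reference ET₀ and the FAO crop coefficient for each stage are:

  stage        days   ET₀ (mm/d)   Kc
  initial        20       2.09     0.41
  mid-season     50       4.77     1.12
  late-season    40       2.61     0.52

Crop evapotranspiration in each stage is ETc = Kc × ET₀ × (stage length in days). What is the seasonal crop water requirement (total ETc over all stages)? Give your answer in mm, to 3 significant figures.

initial: 0.41 × 2.09 × 20 = 17.14 mm
mid-season: 1.12 × 4.77 × 50 = 267.12 mm
late-season: 0.52 × 2.61 × 40 = 54.29 mm
Seasonal total = 338.55 mm

339 mm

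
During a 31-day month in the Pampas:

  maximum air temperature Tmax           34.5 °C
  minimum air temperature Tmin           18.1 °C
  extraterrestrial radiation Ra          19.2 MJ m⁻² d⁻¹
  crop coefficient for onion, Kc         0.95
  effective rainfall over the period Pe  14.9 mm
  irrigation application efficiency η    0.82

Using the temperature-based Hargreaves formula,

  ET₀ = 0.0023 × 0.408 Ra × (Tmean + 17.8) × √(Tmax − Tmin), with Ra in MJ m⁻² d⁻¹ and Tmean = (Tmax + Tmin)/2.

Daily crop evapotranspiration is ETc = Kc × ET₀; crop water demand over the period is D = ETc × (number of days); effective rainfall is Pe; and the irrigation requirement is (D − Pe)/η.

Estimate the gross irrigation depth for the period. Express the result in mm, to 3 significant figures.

Tmean = (34.5 + 18.1)/2 = 26.30 °C
0.408 Ra = 0.408 × 19.2 = 7.8336 mm/d equivalent
ET₀ = 0.0023 × 7.8336 × (26.30 + 17.8) × √16.4 = 0.0023 × 7.8336 × 44.10 × 4.0497 = 3.2177 mm/d
ETc = Kc × ET₀ = 0.95 × 3.2177 = 3.0568 mm/d
Crop demand D = ETc × 31 d = 3.0568 × 31 = 94.761 mm
D − Pe = 94.761 − 14.9 = 79.861 mm
Gross irrigation = 79.861 / 0.82 = 97.391 mm

97.4 mm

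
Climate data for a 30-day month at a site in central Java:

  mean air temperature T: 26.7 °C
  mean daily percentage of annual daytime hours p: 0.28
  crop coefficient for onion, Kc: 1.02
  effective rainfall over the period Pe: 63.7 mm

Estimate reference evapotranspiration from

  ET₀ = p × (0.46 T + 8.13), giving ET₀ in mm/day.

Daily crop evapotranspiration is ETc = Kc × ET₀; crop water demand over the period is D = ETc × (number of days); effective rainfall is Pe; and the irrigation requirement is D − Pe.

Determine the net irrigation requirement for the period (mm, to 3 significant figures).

ET₀ = 0.28 × (0.46 × 26.7 + 8.13) = 0.28 × 20.412 = 5.7154 mm/d
ETc = Kc × ET₀ = 1.02 × 5.7154 = 5.8297 mm/d
Crop demand D = ETc × 30 d = 5.8297 × 30 = 174.891 mm
D − Pe = 174.891 − 63.7 = 111.191 mm

111 mm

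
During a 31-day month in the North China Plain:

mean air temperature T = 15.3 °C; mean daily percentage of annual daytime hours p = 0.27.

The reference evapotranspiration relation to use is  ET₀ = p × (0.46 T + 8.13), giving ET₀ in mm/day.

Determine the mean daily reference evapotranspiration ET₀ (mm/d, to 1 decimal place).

4.1 mm/d

ET₀ = 0.27 × (0.46 × 15.3 + 8.13) = 0.27 × 15.168 = 4.0954 mm/d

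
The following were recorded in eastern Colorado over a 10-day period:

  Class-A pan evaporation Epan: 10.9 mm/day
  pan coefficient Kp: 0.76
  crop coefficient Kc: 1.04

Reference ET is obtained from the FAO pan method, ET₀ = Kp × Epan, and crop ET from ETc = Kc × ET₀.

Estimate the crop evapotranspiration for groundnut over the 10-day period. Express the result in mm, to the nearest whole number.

86 mm

ET₀ = 0.76 × 10.9 = 8.2840 mm/d
ETc = Kc × ET₀ = 1.04 × 8.2840 = 8.6154 mm/d
Over 10 days: 8.6154 × 10 = 86.154 mm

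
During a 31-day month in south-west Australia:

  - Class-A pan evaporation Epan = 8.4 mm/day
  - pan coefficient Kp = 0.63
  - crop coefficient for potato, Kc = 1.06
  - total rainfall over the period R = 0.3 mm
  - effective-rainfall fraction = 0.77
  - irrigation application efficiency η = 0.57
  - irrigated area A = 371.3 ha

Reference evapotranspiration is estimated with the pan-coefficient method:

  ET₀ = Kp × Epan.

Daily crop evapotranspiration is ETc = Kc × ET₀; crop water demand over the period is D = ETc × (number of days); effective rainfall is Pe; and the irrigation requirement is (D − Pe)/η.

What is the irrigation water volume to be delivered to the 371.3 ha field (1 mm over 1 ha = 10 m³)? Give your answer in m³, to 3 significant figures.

ET₀ = 0.63 × 8.4 = 5.2920 mm/d
ETc = Kc × ET₀ = 1.06 × 5.2920 = 5.6095 mm/d
Crop demand D = ETc × 31 d = 5.6095 × 31 = 173.895 mm
Pe = 0.77 × 0.3 = 0.231 mm
D − Pe = 173.895 − 0.231 = 173.664 mm
Gross irrigation = 173.664 / 0.57 = 304.674 mm
Volume = 304.674 mm × 371.3 ha × 10 = 1131254.6 m³

1130000 m³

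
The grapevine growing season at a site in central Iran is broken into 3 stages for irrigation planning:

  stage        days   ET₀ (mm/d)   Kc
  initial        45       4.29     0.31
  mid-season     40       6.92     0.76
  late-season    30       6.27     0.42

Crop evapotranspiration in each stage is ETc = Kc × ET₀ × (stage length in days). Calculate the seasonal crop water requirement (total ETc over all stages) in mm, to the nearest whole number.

initial: 0.31 × 4.29 × 45 = 59.85 mm
mid-season: 0.76 × 6.92 × 40 = 210.37 mm
late-season: 0.42 × 6.27 × 30 = 79.00 mm
Seasonal total = 349.22 mm

349 mm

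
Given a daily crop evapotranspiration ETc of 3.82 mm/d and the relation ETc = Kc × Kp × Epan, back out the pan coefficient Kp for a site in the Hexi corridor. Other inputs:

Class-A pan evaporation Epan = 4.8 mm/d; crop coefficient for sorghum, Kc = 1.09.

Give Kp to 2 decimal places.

ETc = Kc × Kp × Epan  ⇒  Kp = ETc / (Kc × Epan)
Kp = 3.82 / (1.09 × 4.8) = 3.82 / 5.232 = 0.7301

0.73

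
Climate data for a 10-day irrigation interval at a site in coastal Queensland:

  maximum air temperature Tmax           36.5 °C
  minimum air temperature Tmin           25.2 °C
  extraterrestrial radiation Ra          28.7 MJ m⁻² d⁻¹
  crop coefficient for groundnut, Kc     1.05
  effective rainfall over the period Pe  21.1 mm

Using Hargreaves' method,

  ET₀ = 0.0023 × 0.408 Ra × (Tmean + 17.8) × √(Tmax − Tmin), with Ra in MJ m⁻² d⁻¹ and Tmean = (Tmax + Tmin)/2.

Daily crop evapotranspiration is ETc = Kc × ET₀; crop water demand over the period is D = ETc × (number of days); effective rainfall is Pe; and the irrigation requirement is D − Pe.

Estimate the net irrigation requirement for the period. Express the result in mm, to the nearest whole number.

Tmean = (36.5 + 25.2)/2 = 30.85 °C
0.408 Ra = 0.408 × 28.7 = 11.7096 mm/d equivalent
ET₀ = 0.0023 × 11.7096 × (30.85 + 17.8) × √11.3 = 0.0023 × 11.7096 × 48.65 × 3.3615 = 4.4044 mm/d
ETc = Kc × ET₀ = 1.05 × 4.4044 = 4.6246 mm/d
Crop demand D = ETc × 10 d = 4.6246 × 10 = 46.246 mm
D − Pe = 46.246 − 21.1 = 25.146 mm

25 mm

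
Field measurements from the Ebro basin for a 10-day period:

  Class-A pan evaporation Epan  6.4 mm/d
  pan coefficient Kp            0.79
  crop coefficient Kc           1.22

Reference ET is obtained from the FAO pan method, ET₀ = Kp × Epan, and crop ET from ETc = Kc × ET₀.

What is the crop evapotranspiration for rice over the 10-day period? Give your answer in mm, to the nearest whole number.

62 mm

ET₀ = 0.79 × 6.4 = 5.0560 mm/d
ETc = Kc × ET₀ = 1.22 × 5.0560 = 6.1683 mm/d
Over 10 days: 6.1683 × 10 = 61.683 mm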